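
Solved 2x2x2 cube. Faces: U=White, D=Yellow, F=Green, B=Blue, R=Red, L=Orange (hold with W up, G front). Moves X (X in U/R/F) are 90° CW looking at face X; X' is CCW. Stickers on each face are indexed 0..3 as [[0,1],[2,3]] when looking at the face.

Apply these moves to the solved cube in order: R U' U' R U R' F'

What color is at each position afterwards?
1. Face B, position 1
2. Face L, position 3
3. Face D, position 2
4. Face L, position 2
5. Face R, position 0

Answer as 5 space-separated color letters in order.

After move 1 (R): R=RRRR U=WGWG F=GYGY D=YBYB B=WBWB
After move 2 (U'): U=GGWW F=OOGY R=GYRR B=RRWB L=WBOO
After move 3 (U'): U=GWGW F=WBGY R=OORR B=GYWB L=RROO
After move 4 (R): R=RORO U=GBGY F=WBGB D=YWYG B=WYWB
After move 5 (U): U=GGYB F=ROGB R=WYRO B=RRWB L=WBOO
After move 6 (R'): R=YOWR U=GWYR F=RGGB D=YOYB B=GRWB
After move 7 (F'): F=GBRG U=GWYW R=OOYR D=BOYB L=WROY
Query 1: B[1] = R
Query 2: L[3] = Y
Query 3: D[2] = Y
Query 4: L[2] = O
Query 5: R[0] = O

Answer: R Y Y O O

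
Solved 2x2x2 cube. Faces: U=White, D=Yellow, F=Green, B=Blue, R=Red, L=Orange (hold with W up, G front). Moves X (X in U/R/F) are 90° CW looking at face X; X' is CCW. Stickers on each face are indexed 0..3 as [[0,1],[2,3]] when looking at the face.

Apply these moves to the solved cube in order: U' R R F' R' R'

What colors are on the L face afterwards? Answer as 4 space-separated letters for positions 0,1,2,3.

Answer: B Y O W

Derivation:
After move 1 (U'): U=WWWW F=OOGG R=GGRR B=RRBB L=BBOO
After move 2 (R): R=RGRG U=WOWG F=OYGY D=YBYR B=WRWB
After move 3 (R): R=RRGG U=WYWY F=OBGR D=YWYW B=GROB
After move 4 (F'): F=BROG U=WYRG R=WRYG D=BOYW L=BYOW
After move 5 (R'): R=RGWY U=WORG F=BYOG D=BRYG B=WROB
After move 6 (R'): R=GYRW U=WORW F=BOOG D=BYYG B=GRRB
Query: L face = BYOW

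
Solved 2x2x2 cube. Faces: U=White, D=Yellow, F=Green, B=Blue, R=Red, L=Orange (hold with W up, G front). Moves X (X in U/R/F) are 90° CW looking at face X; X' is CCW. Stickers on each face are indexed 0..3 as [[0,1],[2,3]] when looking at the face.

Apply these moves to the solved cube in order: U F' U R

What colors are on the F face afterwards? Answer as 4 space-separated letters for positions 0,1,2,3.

After move 1 (U): U=WWWW F=RRGG R=BBRR B=OOBB L=GGOO
After move 2 (F'): F=RGRG U=WWBR R=YBYR D=GOYY L=GWOW
After move 3 (U): U=BWRW F=YBRG R=OOYR B=GWBB L=RGOW
After move 4 (R): R=YORO U=BBRG F=YORY D=GBYG B=WWWB
Query: F face = YORY

Answer: Y O R Y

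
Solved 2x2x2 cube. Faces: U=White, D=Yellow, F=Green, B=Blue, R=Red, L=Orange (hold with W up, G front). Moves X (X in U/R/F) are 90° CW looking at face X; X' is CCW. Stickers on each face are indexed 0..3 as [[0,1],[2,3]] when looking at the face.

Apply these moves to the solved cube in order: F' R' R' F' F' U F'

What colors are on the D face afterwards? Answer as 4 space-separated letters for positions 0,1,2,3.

Answer: G R Y R

Derivation:
After move 1 (F'): F=GGGG U=WWRR R=YRYR D=OOYY L=OWOW
After move 2 (R'): R=RRYY U=WBRB F=GWGR D=OGYG B=YBOB
After move 3 (R'): R=RYRY U=WORY F=GBGB D=OWYR B=GBGB
After move 4 (F'): F=BBGG U=WORR R=WYOY D=WWYR L=OYOR
After move 5 (F'): F=BGBG U=WOWO R=WYWY D=YRYR L=OROR
After move 6 (U): U=WWOO F=WYBG R=GBWY B=ORGB L=BGOR
After move 7 (F'): F=YGWB U=WWGW R=RBYY D=GRYR L=BOOO
Query: D face = GRYR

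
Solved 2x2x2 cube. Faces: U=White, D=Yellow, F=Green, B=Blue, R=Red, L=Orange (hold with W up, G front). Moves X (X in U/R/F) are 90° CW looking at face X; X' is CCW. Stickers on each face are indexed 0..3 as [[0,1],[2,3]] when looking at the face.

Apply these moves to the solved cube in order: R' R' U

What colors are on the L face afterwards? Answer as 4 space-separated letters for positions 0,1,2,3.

After move 1 (R'): R=RRRR U=WBWB F=GWGW D=YGYG B=YBYB
After move 2 (R'): R=RRRR U=WYWY F=GBGB D=YWYW B=GBGB
After move 3 (U): U=WWYY F=RRGB R=GBRR B=OOGB L=GBOO
Query: L face = GBOO

Answer: G B O O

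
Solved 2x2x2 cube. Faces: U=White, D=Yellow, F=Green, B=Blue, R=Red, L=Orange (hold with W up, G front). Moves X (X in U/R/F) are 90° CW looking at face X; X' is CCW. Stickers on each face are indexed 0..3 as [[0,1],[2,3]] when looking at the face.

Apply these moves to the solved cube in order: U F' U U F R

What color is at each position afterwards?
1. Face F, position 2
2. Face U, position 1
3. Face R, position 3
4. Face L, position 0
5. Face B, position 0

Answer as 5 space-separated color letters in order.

After move 1 (U): U=WWWW F=RRGG R=BBRR B=OOBB L=GGOO
After move 2 (F'): F=RGRG U=WWBR R=YBYR D=GOYY L=GWOW
After move 3 (U): U=BWRW F=YBRG R=OOYR B=GWBB L=RGOW
After move 4 (U): U=RBWW F=OORG R=GWYR B=RGBB L=YBOW
After move 5 (F): F=ROGO U=RBWB R=WWWR D=YGYY L=YGOO
After move 6 (R): R=WWRW U=ROWO F=RGGY D=YBYR B=BGBB
Query 1: F[2] = G
Query 2: U[1] = O
Query 3: R[3] = W
Query 4: L[0] = Y
Query 5: B[0] = B

Answer: G O W Y B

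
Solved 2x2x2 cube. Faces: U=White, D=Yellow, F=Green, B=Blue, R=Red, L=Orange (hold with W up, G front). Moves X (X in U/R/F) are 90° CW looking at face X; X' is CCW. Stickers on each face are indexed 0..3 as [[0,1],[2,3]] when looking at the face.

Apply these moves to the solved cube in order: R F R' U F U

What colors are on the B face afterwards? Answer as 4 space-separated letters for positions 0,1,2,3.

Answer: G R R B

Derivation:
After move 1 (R): R=RRRR U=WGWG F=GYGY D=YBYB B=WBWB
After move 2 (F): F=GGYY U=WGOO R=WRGR D=RRYB L=OYOB
After move 3 (R'): R=RRWG U=WWOW F=GGYO D=RGYY B=BBRB
After move 4 (U): U=OWWW F=RRYO R=BBWG B=OYRB L=GGOB
After move 5 (F): F=YROR U=OWBG R=WBWG D=WBYY L=GROG
After move 6 (U): U=BOGW F=WBOR R=OYWG B=GRRB L=YROG
Query: B face = GRRB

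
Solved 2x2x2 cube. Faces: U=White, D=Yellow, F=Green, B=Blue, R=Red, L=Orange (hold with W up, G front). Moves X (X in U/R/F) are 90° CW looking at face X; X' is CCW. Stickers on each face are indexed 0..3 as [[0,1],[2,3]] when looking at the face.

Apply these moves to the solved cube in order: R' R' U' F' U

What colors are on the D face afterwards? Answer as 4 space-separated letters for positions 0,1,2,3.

After move 1 (R'): R=RRRR U=WBWB F=GWGW D=YGYG B=YBYB
After move 2 (R'): R=RRRR U=WYWY F=GBGB D=YWYW B=GBGB
After move 3 (U'): U=YYWW F=OOGB R=GBRR B=RRGB L=GBOO
After move 4 (F'): F=OBOG U=YYGR R=WBYR D=BOYW L=GWOW
After move 5 (U): U=GYRY F=WBOG R=RRYR B=GWGB L=OBOW
Query: D face = BOYW

Answer: B O Y W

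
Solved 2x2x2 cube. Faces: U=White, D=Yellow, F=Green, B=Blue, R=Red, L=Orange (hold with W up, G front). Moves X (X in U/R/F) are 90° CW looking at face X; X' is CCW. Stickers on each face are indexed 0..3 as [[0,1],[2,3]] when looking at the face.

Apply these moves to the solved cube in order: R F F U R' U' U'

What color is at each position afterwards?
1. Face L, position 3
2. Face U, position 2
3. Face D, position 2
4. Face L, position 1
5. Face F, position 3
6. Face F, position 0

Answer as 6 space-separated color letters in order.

Answer: R W Y R G B

Derivation:
After move 1 (R): R=RRRR U=WGWG F=GYGY D=YBYB B=WBWB
After move 2 (F): F=GGYY U=WGOO R=WRGR D=RRYB L=OYOB
After move 3 (F): F=YGYG U=WGBY R=OROR D=GWYB L=OROR
After move 4 (U): U=BWYG F=ORYG R=WBOR B=ORWB L=YGOR
After move 5 (R'): R=BRWO U=BWYO F=OWYG D=GRYG B=BRWB
After move 6 (U'): U=WOBY F=YGYG R=OWWO B=BRWB L=BROR
After move 7 (U'): U=OYWB F=BRYG R=YGWO B=OWWB L=BROR
Query 1: L[3] = R
Query 2: U[2] = W
Query 3: D[2] = Y
Query 4: L[1] = R
Query 5: F[3] = G
Query 6: F[0] = B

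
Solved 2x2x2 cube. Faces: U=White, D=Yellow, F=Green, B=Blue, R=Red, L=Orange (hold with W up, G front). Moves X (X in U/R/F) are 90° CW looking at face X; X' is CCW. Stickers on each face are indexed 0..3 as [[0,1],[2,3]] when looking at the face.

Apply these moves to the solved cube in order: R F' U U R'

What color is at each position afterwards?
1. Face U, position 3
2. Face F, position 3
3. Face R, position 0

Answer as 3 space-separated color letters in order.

Answer: Y W G

Derivation:
After move 1 (R): R=RRRR U=WGWG F=GYGY D=YBYB B=WBWB
After move 2 (F'): F=YYGG U=WGRR R=BRYR D=OOYB L=OGOW
After move 3 (U): U=RWRG F=BRGG R=WBYR B=OGWB L=YYOW
After move 4 (U): U=RRGW F=WBGG R=OGYR B=YYWB L=BROW
After move 5 (R'): R=GROY U=RWGY F=WRGW D=OBYG B=BYOB
Query 1: U[3] = Y
Query 2: F[3] = W
Query 3: R[0] = G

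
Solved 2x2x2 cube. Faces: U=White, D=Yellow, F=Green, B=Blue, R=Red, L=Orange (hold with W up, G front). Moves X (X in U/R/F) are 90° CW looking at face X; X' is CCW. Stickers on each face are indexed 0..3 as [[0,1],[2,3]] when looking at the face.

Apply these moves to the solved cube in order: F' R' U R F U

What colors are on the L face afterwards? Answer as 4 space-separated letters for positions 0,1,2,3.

After move 1 (F'): F=GGGG U=WWRR R=YRYR D=OOYY L=OWOW
After move 2 (R'): R=RRYY U=WBRB F=GWGR D=OGYG B=YBOB
After move 3 (U): U=RWBB F=RRGR R=YBYY B=OWOB L=GWOW
After move 4 (R): R=YYYB U=RRBR F=RGGG D=OOYO B=BWWB
After move 5 (F): F=GRGG U=RRWW R=BYRB D=YYYO L=GOOO
After move 6 (U): U=WRWR F=BYGG R=BWRB B=GOWB L=GROO
Query: L face = GROO

Answer: G R O O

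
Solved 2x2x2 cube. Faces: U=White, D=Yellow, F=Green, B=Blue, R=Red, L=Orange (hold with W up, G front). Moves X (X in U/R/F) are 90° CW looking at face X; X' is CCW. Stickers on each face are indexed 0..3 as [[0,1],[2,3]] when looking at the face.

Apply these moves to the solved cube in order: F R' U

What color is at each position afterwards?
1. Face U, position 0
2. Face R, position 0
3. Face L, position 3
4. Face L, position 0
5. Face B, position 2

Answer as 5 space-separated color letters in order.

After move 1 (F): F=GGGG U=WWOO R=WRWR D=RRYY L=OYOY
After move 2 (R'): R=RRWW U=WBOB F=GWGO D=RGYG B=YBRB
After move 3 (U): U=OWBB F=RRGO R=YBWW B=OYRB L=GWOY
Query 1: U[0] = O
Query 2: R[0] = Y
Query 3: L[3] = Y
Query 4: L[0] = G
Query 5: B[2] = R

Answer: O Y Y G R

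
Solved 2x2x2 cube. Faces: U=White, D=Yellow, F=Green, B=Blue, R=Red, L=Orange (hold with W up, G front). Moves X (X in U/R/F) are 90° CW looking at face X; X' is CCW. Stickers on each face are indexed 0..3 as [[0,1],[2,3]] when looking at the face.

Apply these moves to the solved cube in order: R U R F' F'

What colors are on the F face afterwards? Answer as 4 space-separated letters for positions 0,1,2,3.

Answer: B G B R

Derivation:
After move 1 (R): R=RRRR U=WGWG F=GYGY D=YBYB B=WBWB
After move 2 (U): U=WWGG F=RRGY R=WBRR B=OOWB L=GYOO
After move 3 (R): R=RWRB U=WRGY F=RBGB D=YWYO B=GOWB
After move 4 (F'): F=BBRG U=WRRR R=WWYB D=YOYO L=GYOG
After move 5 (F'): F=BGBR U=WRWY R=OWYB D=YGYO L=GROR
Query: F face = BGBR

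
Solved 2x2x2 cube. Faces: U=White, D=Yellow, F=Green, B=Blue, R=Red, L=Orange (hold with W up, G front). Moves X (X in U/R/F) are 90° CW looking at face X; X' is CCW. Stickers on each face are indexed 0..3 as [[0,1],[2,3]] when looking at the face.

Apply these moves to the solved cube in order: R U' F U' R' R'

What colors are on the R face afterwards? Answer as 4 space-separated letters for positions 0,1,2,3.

After move 1 (R): R=RRRR U=WGWG F=GYGY D=YBYB B=WBWB
After move 2 (U'): U=GGWW F=OOGY R=GYRR B=RRWB L=WBOO
After move 3 (F): F=GOYO U=GGOB R=WYWR D=RGYB L=WYOB
After move 4 (U'): U=GBGO F=WYYO R=GOWR B=WYWB L=RROB
After move 5 (R'): R=ORGW U=GWGW F=WBYO D=RYYO B=BYGB
After move 6 (R'): R=RWOG U=GGGB F=WWYW D=RBYO B=OYYB
Query: R face = RWOG

Answer: R W O G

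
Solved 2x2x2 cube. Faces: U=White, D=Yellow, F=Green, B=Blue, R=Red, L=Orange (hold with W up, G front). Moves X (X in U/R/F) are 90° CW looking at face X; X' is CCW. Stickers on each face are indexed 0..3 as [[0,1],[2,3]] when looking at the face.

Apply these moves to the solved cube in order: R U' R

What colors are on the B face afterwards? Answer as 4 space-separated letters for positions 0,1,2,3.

Answer: W R G B

Derivation:
After move 1 (R): R=RRRR U=WGWG F=GYGY D=YBYB B=WBWB
After move 2 (U'): U=GGWW F=OOGY R=GYRR B=RRWB L=WBOO
After move 3 (R): R=RGRY U=GOWY F=OBGB D=YWYR B=WRGB
Query: B face = WRGB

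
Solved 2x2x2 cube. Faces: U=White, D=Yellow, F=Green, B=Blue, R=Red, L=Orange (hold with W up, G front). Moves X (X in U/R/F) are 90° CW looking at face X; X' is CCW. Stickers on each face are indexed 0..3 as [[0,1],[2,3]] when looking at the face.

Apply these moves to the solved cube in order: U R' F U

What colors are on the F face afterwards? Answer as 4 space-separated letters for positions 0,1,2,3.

After move 1 (U): U=WWWW F=RRGG R=BBRR B=OOBB L=GGOO
After move 2 (R'): R=BRBR U=WBWO F=RWGW D=YRYG B=YOYB
After move 3 (F): F=GRWW U=WBOG R=WROR D=BBYG L=GYOR
After move 4 (U): U=OWGB F=WRWW R=YOOR B=GYYB L=GROR
Query: F face = WRWW

Answer: W R W W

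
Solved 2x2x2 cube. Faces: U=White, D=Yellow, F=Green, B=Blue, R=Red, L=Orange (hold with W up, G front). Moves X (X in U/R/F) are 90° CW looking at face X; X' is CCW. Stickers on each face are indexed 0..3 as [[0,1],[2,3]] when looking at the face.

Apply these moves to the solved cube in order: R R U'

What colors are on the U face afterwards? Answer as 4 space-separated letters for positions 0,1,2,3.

After move 1 (R): R=RRRR U=WGWG F=GYGY D=YBYB B=WBWB
After move 2 (R): R=RRRR U=WYWY F=GBGB D=YWYW B=GBGB
After move 3 (U'): U=YYWW F=OOGB R=GBRR B=RRGB L=GBOO
Query: U face = YYWW

Answer: Y Y W W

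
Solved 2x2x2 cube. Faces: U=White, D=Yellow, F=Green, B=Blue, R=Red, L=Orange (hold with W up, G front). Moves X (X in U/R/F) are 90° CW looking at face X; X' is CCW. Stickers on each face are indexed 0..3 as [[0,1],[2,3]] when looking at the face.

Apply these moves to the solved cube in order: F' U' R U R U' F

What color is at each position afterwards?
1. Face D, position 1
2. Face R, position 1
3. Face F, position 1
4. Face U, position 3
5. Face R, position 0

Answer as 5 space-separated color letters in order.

Answer: Y B O B W

Derivation:
After move 1 (F'): F=GGGG U=WWRR R=YRYR D=OOYY L=OWOW
After move 2 (U'): U=WRWR F=OWGG R=GGYR B=YRBB L=BBOW
After move 3 (R): R=YGRG U=WWWG F=OOGY D=OBYY B=RRRB
After move 4 (U): U=WWGW F=YGGY R=RRRG B=BBRB L=OOOW
After move 5 (R): R=RRGR U=WGGY F=YBGY D=ORYB B=WBWB
After move 6 (U'): U=GYWG F=OOGY R=YBGR B=RRWB L=WBOW
After move 7 (F): F=GOYO U=GYWB R=WBGR D=GYYB L=WOOR
Query 1: D[1] = Y
Query 2: R[1] = B
Query 3: F[1] = O
Query 4: U[3] = B
Query 5: R[0] = W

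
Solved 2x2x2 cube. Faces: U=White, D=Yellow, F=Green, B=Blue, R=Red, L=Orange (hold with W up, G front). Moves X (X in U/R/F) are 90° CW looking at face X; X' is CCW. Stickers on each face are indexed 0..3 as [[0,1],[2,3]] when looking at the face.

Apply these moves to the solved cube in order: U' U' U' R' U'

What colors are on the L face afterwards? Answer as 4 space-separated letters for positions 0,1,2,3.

After move 1 (U'): U=WWWW F=OOGG R=GGRR B=RRBB L=BBOO
After move 2 (U'): U=WWWW F=BBGG R=OORR B=GGBB L=RROO
After move 3 (U'): U=WWWW F=RRGG R=BBRR B=OOBB L=GGOO
After move 4 (R'): R=BRBR U=WBWO F=RWGW D=YRYG B=YOYB
After move 5 (U'): U=BOWW F=GGGW R=RWBR B=BRYB L=YOOO
Query: L face = YOOO

Answer: Y O O O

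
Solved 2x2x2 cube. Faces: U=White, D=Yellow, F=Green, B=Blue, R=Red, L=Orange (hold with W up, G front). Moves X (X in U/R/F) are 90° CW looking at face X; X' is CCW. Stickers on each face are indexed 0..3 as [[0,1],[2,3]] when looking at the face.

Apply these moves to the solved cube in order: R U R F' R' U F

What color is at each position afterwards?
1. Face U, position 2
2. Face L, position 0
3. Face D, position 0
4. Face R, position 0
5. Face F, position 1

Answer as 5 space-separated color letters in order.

Answer: G B W G W

Derivation:
After move 1 (R): R=RRRR U=WGWG F=GYGY D=YBYB B=WBWB
After move 2 (U): U=WWGG F=RRGY R=WBRR B=OOWB L=GYOO
After move 3 (R): R=RWRB U=WRGY F=RBGB D=YWYO B=GOWB
After move 4 (F'): F=BBRG U=WRRR R=WWYB D=YOYO L=GYOG
After move 5 (R'): R=WBWY U=WWRG F=BRRR D=YBYG B=OOOB
After move 6 (U): U=RWGW F=WBRR R=OOWY B=GYOB L=BROG
After move 7 (F): F=RWRB U=RWGR R=GOWY D=WOYG L=BYOB
Query 1: U[2] = G
Query 2: L[0] = B
Query 3: D[0] = W
Query 4: R[0] = G
Query 5: F[1] = W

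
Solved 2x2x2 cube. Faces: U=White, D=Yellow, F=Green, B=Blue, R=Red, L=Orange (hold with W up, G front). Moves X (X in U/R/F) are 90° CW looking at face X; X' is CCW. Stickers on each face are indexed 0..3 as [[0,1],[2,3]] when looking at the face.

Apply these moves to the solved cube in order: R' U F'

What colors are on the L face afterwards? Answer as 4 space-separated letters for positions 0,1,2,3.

Answer: G B O B

Derivation:
After move 1 (R'): R=RRRR U=WBWB F=GWGW D=YGYG B=YBYB
After move 2 (U): U=WWBB F=RRGW R=YBRR B=OOYB L=GWOO
After move 3 (F'): F=RWRG U=WWYR R=GBYR D=WOYG L=GBOB
Query: L face = GBOB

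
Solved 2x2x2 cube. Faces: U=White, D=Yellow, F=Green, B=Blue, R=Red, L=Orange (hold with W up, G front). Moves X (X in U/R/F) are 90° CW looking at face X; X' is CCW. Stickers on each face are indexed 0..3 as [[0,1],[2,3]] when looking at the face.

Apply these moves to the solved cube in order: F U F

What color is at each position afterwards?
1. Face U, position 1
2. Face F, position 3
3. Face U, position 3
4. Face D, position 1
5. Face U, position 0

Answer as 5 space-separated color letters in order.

Answer: W R G B O

Derivation:
After move 1 (F): F=GGGG U=WWOO R=WRWR D=RRYY L=OYOY
After move 2 (U): U=OWOW F=WRGG R=BBWR B=OYBB L=GGOY
After move 3 (F): F=GWGR U=OWYG R=OBWR D=WBYY L=GROR
Query 1: U[1] = W
Query 2: F[3] = R
Query 3: U[3] = G
Query 4: D[1] = B
Query 5: U[0] = O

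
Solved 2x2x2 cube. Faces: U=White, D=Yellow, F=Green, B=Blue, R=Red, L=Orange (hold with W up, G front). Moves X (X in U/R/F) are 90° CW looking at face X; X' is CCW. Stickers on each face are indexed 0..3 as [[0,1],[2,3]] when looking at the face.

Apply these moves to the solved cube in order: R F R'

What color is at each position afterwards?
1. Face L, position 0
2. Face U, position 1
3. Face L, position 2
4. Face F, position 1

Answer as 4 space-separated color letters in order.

Answer: O W O G

Derivation:
After move 1 (R): R=RRRR U=WGWG F=GYGY D=YBYB B=WBWB
After move 2 (F): F=GGYY U=WGOO R=WRGR D=RRYB L=OYOB
After move 3 (R'): R=RRWG U=WWOW F=GGYO D=RGYY B=BBRB
Query 1: L[0] = O
Query 2: U[1] = W
Query 3: L[2] = O
Query 4: F[1] = G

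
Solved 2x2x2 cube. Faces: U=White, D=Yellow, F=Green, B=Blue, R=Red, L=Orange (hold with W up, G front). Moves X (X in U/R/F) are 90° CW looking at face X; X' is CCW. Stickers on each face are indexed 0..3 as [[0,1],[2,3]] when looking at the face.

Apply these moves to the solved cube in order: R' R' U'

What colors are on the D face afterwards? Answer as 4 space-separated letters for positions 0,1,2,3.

Answer: Y W Y W

Derivation:
After move 1 (R'): R=RRRR U=WBWB F=GWGW D=YGYG B=YBYB
After move 2 (R'): R=RRRR U=WYWY F=GBGB D=YWYW B=GBGB
After move 3 (U'): U=YYWW F=OOGB R=GBRR B=RRGB L=GBOO
Query: D face = YWYW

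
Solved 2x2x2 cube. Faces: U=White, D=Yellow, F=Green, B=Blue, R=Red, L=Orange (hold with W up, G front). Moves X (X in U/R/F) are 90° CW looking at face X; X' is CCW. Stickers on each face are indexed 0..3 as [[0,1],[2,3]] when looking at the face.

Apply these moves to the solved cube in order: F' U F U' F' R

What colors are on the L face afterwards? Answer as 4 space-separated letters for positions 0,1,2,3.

Answer: O W O R

Derivation:
After move 1 (F'): F=GGGG U=WWRR R=YRYR D=OOYY L=OWOW
After move 2 (U): U=RWRW F=YRGG R=BBYR B=OWBB L=GGOW
After move 3 (F): F=GYGR U=RWWG R=RBWR D=YBYY L=GOOO
After move 4 (U'): U=WGRW F=GOGR R=GYWR B=RBBB L=OWOO
After move 5 (F'): F=ORGG U=WGGW R=BYYR D=WOYY L=OWOR
After move 6 (R): R=YBRY U=WRGG F=OOGY D=WBYR B=WBGB
Query: L face = OWOR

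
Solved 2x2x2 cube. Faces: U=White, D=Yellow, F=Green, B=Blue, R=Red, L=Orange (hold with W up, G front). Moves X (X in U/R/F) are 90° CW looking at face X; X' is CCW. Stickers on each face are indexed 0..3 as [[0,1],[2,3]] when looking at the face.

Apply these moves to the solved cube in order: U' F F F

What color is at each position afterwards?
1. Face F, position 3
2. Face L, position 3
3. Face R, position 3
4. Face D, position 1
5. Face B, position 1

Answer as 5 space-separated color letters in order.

After move 1 (U'): U=WWWW F=OOGG R=GGRR B=RRBB L=BBOO
After move 2 (F): F=GOGO U=WWOB R=WGWR D=RGYY L=BYOY
After move 3 (F): F=GGOO U=WWYY R=OGBR D=WWYY L=BROG
After move 4 (F): F=OGOG U=WWGR R=YGYR D=BOYY L=BWOW
Query 1: F[3] = G
Query 2: L[3] = W
Query 3: R[3] = R
Query 4: D[1] = O
Query 5: B[1] = R

Answer: G W R O R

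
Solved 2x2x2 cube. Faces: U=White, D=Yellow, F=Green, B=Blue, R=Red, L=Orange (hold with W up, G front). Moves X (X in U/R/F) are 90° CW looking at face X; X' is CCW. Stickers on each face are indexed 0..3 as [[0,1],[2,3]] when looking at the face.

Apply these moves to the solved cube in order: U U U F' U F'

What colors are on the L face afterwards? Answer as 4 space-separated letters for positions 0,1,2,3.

Answer: O W O R

Derivation:
After move 1 (U): U=WWWW F=RRGG R=BBRR B=OOBB L=GGOO
After move 2 (U): U=WWWW F=BBGG R=OORR B=GGBB L=RROO
After move 3 (U): U=WWWW F=OOGG R=GGRR B=RRBB L=BBOO
After move 4 (F'): F=OGOG U=WWGR R=YGYR D=BOYY L=BWOW
After move 5 (U): U=GWRW F=YGOG R=RRYR B=BWBB L=OGOW
After move 6 (F'): F=GGYO U=GWRY R=ORBR D=GWYY L=OWOR
Query: L face = OWOR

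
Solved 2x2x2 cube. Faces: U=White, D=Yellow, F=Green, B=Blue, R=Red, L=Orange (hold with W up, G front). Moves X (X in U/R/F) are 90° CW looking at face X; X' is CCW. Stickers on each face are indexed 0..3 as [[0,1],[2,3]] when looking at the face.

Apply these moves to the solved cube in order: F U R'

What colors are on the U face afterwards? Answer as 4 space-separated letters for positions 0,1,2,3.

Answer: O B O O

Derivation:
After move 1 (F): F=GGGG U=WWOO R=WRWR D=RRYY L=OYOY
After move 2 (U): U=OWOW F=WRGG R=BBWR B=OYBB L=GGOY
After move 3 (R'): R=BRBW U=OBOO F=WWGW D=RRYG B=YYRB
Query: U face = OBOO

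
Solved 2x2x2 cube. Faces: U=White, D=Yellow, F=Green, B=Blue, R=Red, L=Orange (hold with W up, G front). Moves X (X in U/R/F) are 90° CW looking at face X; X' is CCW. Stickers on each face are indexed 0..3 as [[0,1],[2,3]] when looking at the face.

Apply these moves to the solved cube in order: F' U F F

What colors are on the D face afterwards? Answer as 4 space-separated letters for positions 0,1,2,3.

Answer: W R Y Y

Derivation:
After move 1 (F'): F=GGGG U=WWRR R=YRYR D=OOYY L=OWOW
After move 2 (U): U=RWRW F=YRGG R=BBYR B=OWBB L=GGOW
After move 3 (F): F=GYGR U=RWWG R=RBWR D=YBYY L=GOOO
After move 4 (F): F=GGRY U=RWOO R=WBGR D=WRYY L=GYOB
Query: D face = WRYY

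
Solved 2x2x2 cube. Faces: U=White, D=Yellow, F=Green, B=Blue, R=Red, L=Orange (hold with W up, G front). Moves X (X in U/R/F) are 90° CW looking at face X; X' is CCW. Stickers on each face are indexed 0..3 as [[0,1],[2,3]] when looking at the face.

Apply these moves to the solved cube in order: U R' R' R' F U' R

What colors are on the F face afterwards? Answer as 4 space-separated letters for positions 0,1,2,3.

After move 1 (U): U=WWWW F=RRGG R=BBRR B=OOBB L=GGOO
After move 2 (R'): R=BRBR U=WBWO F=RWGW D=YRYG B=YOYB
After move 3 (R'): R=RRBB U=WYWY F=RBGO D=YWYW B=GORB
After move 4 (R'): R=RBRB U=WRWG F=RYGY D=YBYO B=WOWB
After move 5 (F): F=GRYY U=WROG R=WBGB D=RRYO L=GYOB
After move 6 (U'): U=RGWO F=GYYY R=GRGB B=WBWB L=WOOB
After move 7 (R): R=GGBR U=RYWY F=GRYO D=RWYW B=OBGB
Query: F face = GRYO

Answer: G R Y O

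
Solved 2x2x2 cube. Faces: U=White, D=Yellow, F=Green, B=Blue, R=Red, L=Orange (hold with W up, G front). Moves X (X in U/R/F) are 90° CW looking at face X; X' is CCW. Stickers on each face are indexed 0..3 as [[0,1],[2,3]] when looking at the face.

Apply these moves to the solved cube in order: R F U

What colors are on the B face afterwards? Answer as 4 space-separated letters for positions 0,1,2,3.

Answer: O Y W B

Derivation:
After move 1 (R): R=RRRR U=WGWG F=GYGY D=YBYB B=WBWB
After move 2 (F): F=GGYY U=WGOO R=WRGR D=RRYB L=OYOB
After move 3 (U): U=OWOG F=WRYY R=WBGR B=OYWB L=GGOB
Query: B face = OYWB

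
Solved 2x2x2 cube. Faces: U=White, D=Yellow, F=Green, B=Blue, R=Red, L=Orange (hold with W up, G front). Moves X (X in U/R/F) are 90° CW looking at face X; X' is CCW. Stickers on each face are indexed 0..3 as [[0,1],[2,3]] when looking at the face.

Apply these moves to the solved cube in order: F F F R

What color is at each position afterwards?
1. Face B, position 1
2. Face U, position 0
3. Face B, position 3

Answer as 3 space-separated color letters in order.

After move 1 (F): F=GGGG U=WWOO R=WRWR D=RRYY L=OYOY
After move 2 (F): F=GGGG U=WWYY R=OROR D=WWYY L=OROR
After move 3 (F): F=GGGG U=WWRR R=YRYR D=OOYY L=OWOW
After move 4 (R): R=YYRR U=WGRG F=GOGY D=OBYB B=RBWB
Query 1: B[1] = B
Query 2: U[0] = W
Query 3: B[3] = B

Answer: B W B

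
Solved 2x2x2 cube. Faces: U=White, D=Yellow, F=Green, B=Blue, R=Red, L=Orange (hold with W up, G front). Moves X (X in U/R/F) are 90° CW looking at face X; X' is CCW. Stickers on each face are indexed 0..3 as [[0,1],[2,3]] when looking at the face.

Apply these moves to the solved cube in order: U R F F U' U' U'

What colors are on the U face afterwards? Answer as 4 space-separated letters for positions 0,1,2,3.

Answer: B W Y R

Derivation:
After move 1 (U): U=WWWW F=RRGG R=BBRR B=OOBB L=GGOO
After move 2 (R): R=RBRB U=WRWG F=RYGY D=YBYO B=WOWB
After move 3 (F): F=GRYY U=WROG R=WBGB D=RRYO L=GYOB
After move 4 (F): F=YGYR U=WRBY R=OBGB D=GWYO L=GROR
After move 5 (U'): U=RYWB F=GRYR R=YGGB B=OBWB L=WOOR
After move 6 (U'): U=YBRW F=WOYR R=GRGB B=YGWB L=OBOR
After move 7 (U'): U=BWYR F=OBYR R=WOGB B=GRWB L=YGOR
Query: U face = BWYR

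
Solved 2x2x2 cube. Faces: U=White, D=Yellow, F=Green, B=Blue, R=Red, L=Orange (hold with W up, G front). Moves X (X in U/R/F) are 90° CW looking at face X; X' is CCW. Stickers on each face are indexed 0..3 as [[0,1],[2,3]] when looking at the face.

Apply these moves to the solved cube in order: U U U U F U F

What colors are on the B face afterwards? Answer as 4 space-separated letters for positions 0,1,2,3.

After move 1 (U): U=WWWW F=RRGG R=BBRR B=OOBB L=GGOO
After move 2 (U): U=WWWW F=BBGG R=OORR B=GGBB L=RROO
After move 3 (U): U=WWWW F=OOGG R=GGRR B=RRBB L=BBOO
After move 4 (U): U=WWWW F=GGGG R=RRRR B=BBBB L=OOOO
After move 5 (F): F=GGGG U=WWOO R=WRWR D=RRYY L=OYOY
After move 6 (U): U=OWOW F=WRGG R=BBWR B=OYBB L=GGOY
After move 7 (F): F=GWGR U=OWYG R=OBWR D=WBYY L=GROR
Query: B face = OYBB

Answer: O Y B B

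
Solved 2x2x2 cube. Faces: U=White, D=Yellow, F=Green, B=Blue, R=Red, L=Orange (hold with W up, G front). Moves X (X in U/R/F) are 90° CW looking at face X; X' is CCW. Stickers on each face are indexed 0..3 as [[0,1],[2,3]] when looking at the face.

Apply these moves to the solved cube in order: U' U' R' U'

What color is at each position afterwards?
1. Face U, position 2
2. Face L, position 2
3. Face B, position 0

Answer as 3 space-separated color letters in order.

After move 1 (U'): U=WWWW F=OOGG R=GGRR B=RRBB L=BBOO
After move 2 (U'): U=WWWW F=BBGG R=OORR B=GGBB L=RROO
After move 3 (R'): R=OROR U=WBWG F=BWGW D=YBYG B=YGYB
After move 4 (U'): U=BGWW F=RRGW R=BWOR B=ORYB L=YGOO
Query 1: U[2] = W
Query 2: L[2] = O
Query 3: B[0] = O

Answer: W O O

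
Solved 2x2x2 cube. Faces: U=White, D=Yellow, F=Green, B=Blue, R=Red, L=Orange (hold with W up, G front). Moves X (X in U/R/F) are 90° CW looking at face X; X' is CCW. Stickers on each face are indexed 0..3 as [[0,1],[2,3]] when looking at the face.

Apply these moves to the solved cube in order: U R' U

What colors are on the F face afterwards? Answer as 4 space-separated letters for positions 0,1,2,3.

Answer: B R G W

Derivation:
After move 1 (U): U=WWWW F=RRGG R=BBRR B=OOBB L=GGOO
After move 2 (R'): R=BRBR U=WBWO F=RWGW D=YRYG B=YOYB
After move 3 (U): U=WWOB F=BRGW R=YOBR B=GGYB L=RWOO
Query: F face = BRGW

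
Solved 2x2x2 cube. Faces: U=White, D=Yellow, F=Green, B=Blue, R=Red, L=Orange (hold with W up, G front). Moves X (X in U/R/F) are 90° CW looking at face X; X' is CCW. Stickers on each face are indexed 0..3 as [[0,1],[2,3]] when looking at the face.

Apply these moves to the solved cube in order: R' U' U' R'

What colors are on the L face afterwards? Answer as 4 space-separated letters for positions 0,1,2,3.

Answer: R R O O

Derivation:
After move 1 (R'): R=RRRR U=WBWB F=GWGW D=YGYG B=YBYB
After move 2 (U'): U=BBWW F=OOGW R=GWRR B=RRYB L=YBOO
After move 3 (U'): U=BWBW F=YBGW R=OORR B=GWYB L=RROO
After move 4 (R'): R=OROR U=BYBG F=YWGW D=YBYW B=GWGB
Query: L face = RROO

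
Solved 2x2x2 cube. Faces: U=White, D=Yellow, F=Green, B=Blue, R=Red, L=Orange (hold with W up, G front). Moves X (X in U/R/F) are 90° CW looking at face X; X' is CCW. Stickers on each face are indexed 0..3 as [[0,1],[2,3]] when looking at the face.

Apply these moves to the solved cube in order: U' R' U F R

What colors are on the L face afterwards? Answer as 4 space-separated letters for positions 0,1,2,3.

After move 1 (U'): U=WWWW F=OOGG R=GGRR B=RRBB L=BBOO
After move 2 (R'): R=GRGR U=WBWR F=OWGW D=YOYG B=YRYB
After move 3 (U): U=WWRB F=GRGW R=YRGR B=BBYB L=OWOO
After move 4 (F): F=GGWR U=WWOW R=RRBR D=GYYG L=OYOO
After move 5 (R): R=BRRR U=WGOR F=GYWG D=GYYB B=WBWB
Query: L face = OYOO

Answer: O Y O O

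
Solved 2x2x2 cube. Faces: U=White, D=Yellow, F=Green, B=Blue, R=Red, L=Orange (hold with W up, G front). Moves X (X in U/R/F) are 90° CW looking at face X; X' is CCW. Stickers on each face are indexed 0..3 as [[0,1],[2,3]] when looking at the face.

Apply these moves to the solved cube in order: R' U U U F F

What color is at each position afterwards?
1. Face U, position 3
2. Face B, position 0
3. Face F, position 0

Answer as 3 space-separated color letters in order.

Answer: Y R W

Derivation:
After move 1 (R'): R=RRRR U=WBWB F=GWGW D=YGYG B=YBYB
After move 2 (U): U=WWBB F=RRGW R=YBRR B=OOYB L=GWOO
After move 3 (U): U=BWBW F=YBGW R=OORR B=GWYB L=RROO
After move 4 (U): U=BBWW F=OOGW R=GWRR B=RRYB L=YBOO
After move 5 (F): F=GOWO U=BBOB R=WWWR D=RGYG L=YYOG
After move 6 (F): F=WGOO U=BBGY R=OWBR D=WWYG L=YROG
Query 1: U[3] = Y
Query 2: B[0] = R
Query 3: F[0] = W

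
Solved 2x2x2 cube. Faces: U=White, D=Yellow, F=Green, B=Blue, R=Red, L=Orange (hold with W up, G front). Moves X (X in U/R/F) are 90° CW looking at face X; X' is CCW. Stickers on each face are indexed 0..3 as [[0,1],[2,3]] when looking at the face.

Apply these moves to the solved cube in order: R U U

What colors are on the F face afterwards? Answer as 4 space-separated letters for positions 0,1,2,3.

Answer: W B G Y

Derivation:
After move 1 (R): R=RRRR U=WGWG F=GYGY D=YBYB B=WBWB
After move 2 (U): U=WWGG F=RRGY R=WBRR B=OOWB L=GYOO
After move 3 (U): U=GWGW F=WBGY R=OORR B=GYWB L=RROO
Query: F face = WBGY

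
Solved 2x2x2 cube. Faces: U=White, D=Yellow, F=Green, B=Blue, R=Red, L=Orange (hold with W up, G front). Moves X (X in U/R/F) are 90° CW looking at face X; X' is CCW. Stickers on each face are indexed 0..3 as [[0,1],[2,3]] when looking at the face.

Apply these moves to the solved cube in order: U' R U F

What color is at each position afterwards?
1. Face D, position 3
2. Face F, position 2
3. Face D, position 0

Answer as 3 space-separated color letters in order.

After move 1 (U'): U=WWWW F=OOGG R=GGRR B=RRBB L=BBOO
After move 2 (R): R=RGRG U=WOWG F=OYGY D=YBYR B=WRWB
After move 3 (U): U=WWGO F=RGGY R=WRRG B=BBWB L=OYOO
After move 4 (F): F=GRYG U=WWOY R=GROG D=RWYR L=OYOB
Query 1: D[3] = R
Query 2: F[2] = Y
Query 3: D[0] = R

Answer: R Y R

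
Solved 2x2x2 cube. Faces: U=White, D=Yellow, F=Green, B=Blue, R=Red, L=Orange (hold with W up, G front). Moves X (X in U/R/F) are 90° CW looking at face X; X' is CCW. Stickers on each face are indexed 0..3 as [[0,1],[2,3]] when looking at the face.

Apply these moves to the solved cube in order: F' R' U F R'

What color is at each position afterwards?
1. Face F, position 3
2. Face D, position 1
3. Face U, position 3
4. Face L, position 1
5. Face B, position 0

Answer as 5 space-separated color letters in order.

After move 1 (F'): F=GGGG U=WWRR R=YRYR D=OOYY L=OWOW
After move 2 (R'): R=RRYY U=WBRB F=GWGR D=OGYG B=YBOB
After move 3 (U): U=RWBB F=RRGR R=YBYY B=OWOB L=GWOW
After move 4 (F): F=GRRR U=RWWW R=BBBY D=YYYG L=GOOG
After move 5 (R'): R=BYBB U=ROWO F=GWRW D=YRYR B=GWYB
Query 1: F[3] = W
Query 2: D[1] = R
Query 3: U[3] = O
Query 4: L[1] = O
Query 5: B[0] = G

Answer: W R O O G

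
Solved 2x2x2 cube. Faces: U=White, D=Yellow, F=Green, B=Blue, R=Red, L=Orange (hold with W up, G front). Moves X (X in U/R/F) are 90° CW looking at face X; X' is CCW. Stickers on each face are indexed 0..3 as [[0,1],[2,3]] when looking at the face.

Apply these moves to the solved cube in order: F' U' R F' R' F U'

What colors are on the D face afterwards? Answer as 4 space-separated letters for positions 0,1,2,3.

Answer: B G Y G

Derivation:
After move 1 (F'): F=GGGG U=WWRR R=YRYR D=OOYY L=OWOW
After move 2 (U'): U=WRWR F=OWGG R=GGYR B=YRBB L=BBOW
After move 3 (R): R=YGRG U=WWWG F=OOGY D=OBYY B=RRRB
After move 4 (F'): F=OYOG U=WWYR R=BGOG D=BWYY L=BGOW
After move 5 (R'): R=GGBO U=WRYR F=OWOR D=BYYG B=YRWB
After move 6 (F): F=OORW U=WRWG R=YGRO D=BGYG L=BBOY
After move 7 (U'): U=RGWW F=BBRW R=OORO B=YGWB L=YROY
Query: D face = BGYG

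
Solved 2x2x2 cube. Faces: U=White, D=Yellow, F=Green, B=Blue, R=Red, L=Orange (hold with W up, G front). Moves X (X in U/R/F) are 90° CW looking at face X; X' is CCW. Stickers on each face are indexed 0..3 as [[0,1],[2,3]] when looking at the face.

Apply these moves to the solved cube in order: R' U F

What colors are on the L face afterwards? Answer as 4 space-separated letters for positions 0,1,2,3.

Answer: G Y O G

Derivation:
After move 1 (R'): R=RRRR U=WBWB F=GWGW D=YGYG B=YBYB
After move 2 (U): U=WWBB F=RRGW R=YBRR B=OOYB L=GWOO
After move 3 (F): F=GRWR U=WWOW R=BBBR D=RYYG L=GYOG
Query: L face = GYOG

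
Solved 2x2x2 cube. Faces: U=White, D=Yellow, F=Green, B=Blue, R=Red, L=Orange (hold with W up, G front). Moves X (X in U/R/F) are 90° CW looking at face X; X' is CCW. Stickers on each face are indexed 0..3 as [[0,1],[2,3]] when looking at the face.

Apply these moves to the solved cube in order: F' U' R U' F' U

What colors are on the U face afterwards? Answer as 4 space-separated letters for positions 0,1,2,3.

After move 1 (F'): F=GGGG U=WWRR R=YRYR D=OOYY L=OWOW
After move 2 (U'): U=WRWR F=OWGG R=GGYR B=YRBB L=BBOW
After move 3 (R): R=YGRG U=WWWG F=OOGY D=OBYY B=RRRB
After move 4 (U'): U=WGWW F=BBGY R=OORG B=YGRB L=RROW
After move 5 (F'): F=BYBG U=WGOR R=BOOG D=RWYY L=RWOW
After move 6 (U): U=OWRG F=BOBG R=YGOG B=RWRB L=BYOW
Query: U face = OWRG

Answer: O W R G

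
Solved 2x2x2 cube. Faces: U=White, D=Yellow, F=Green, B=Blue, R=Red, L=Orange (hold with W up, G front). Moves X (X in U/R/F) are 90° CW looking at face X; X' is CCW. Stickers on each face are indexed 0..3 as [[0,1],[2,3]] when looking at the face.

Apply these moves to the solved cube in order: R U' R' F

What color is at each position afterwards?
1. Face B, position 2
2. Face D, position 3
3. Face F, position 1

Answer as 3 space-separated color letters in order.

After move 1 (R): R=RRRR U=WGWG F=GYGY D=YBYB B=WBWB
After move 2 (U'): U=GGWW F=OOGY R=GYRR B=RRWB L=WBOO
After move 3 (R'): R=YRGR U=GWWR F=OGGW D=YOYY B=BRBB
After move 4 (F): F=GOWG U=GWOB R=WRRR D=GYYY L=WYOO
Query 1: B[2] = B
Query 2: D[3] = Y
Query 3: F[1] = O

Answer: B Y O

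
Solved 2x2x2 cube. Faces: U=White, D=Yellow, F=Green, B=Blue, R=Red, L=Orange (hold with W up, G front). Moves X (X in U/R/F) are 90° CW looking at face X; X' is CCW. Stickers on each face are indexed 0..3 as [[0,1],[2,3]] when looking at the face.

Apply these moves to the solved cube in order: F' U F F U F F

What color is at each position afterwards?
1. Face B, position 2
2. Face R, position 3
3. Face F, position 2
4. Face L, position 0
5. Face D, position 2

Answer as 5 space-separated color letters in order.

After move 1 (F'): F=GGGG U=WWRR R=YRYR D=OOYY L=OWOW
After move 2 (U): U=RWRW F=YRGG R=BBYR B=OWBB L=GGOW
After move 3 (F): F=GYGR U=RWWG R=RBWR D=YBYY L=GOOO
After move 4 (F): F=GGRY U=RWOO R=WBGR D=WRYY L=GYOB
After move 5 (U): U=OROW F=WBRY R=OWGR B=GYBB L=GGOB
After move 6 (F): F=RWYB U=ORBG R=OWWR D=GOYY L=GWOR
After move 7 (F): F=YRBW U=ORRW R=BWGR D=WOYY L=GGOO
Query 1: B[2] = B
Query 2: R[3] = R
Query 3: F[2] = B
Query 4: L[0] = G
Query 5: D[2] = Y

Answer: B R B G Y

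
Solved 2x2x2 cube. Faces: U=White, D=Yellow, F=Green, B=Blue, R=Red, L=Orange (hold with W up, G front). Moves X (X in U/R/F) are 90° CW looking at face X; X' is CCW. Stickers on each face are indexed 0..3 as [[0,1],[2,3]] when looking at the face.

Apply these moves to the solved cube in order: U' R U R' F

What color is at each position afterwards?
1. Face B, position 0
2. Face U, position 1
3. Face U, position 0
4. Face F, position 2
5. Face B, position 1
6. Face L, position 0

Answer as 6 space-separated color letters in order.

After move 1 (U'): U=WWWW F=OOGG R=GGRR B=RRBB L=BBOO
After move 2 (R): R=RGRG U=WOWG F=OYGY D=YBYR B=WRWB
After move 3 (U): U=WWGO F=RGGY R=WRRG B=BBWB L=OYOO
After move 4 (R'): R=RGWR U=WWGB F=RWGO D=YGYY B=RBBB
After move 5 (F): F=GROW U=WWOY R=GGBR D=WRYY L=OYOG
Query 1: B[0] = R
Query 2: U[1] = W
Query 3: U[0] = W
Query 4: F[2] = O
Query 5: B[1] = B
Query 6: L[0] = O

Answer: R W W O B O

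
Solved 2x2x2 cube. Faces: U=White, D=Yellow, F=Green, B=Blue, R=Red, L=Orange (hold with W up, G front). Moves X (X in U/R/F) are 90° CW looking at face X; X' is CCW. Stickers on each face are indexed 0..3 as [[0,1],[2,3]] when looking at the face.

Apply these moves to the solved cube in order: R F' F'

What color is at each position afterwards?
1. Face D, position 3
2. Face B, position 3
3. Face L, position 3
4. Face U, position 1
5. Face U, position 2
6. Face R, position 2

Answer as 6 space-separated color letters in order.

After move 1 (R): R=RRRR U=WGWG F=GYGY D=YBYB B=WBWB
After move 2 (F'): F=YYGG U=WGRR R=BRYR D=OOYB L=OGOW
After move 3 (F'): F=YGYG U=WGBY R=OROR D=GWYB L=OROR
Query 1: D[3] = B
Query 2: B[3] = B
Query 3: L[3] = R
Query 4: U[1] = G
Query 5: U[2] = B
Query 6: R[2] = O

Answer: B B R G B O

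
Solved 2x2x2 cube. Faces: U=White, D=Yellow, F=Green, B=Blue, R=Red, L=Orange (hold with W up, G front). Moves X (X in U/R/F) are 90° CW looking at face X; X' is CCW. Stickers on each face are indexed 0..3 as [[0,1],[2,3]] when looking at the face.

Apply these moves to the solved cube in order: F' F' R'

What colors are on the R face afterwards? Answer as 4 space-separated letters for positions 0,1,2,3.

After move 1 (F'): F=GGGG U=WWRR R=YRYR D=OOYY L=OWOW
After move 2 (F'): F=GGGG U=WWYY R=OROR D=WWYY L=OROR
After move 3 (R'): R=RROO U=WBYB F=GWGY D=WGYG B=YBWB
Query: R face = RROO

Answer: R R O O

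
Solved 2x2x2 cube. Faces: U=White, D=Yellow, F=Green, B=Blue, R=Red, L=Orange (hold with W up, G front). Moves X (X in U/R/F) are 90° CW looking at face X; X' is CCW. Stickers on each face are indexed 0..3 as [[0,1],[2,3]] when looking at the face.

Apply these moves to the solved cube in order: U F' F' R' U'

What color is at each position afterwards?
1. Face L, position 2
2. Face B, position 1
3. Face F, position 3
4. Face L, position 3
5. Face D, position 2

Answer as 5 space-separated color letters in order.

Answer: O R Y B Y

Derivation:
After move 1 (U): U=WWWW F=RRGG R=BBRR B=OOBB L=GGOO
After move 2 (F'): F=RGRG U=WWBR R=YBYR D=GOYY L=GWOW
After move 3 (F'): F=GGRR U=WWYY R=OBGR D=WWYY L=GROB
After move 4 (R'): R=BROG U=WBYO F=GWRY D=WGYR B=YOWB
After move 5 (U'): U=BOWY F=GRRY R=GWOG B=BRWB L=YOOB
Query 1: L[2] = O
Query 2: B[1] = R
Query 3: F[3] = Y
Query 4: L[3] = B
Query 5: D[2] = Y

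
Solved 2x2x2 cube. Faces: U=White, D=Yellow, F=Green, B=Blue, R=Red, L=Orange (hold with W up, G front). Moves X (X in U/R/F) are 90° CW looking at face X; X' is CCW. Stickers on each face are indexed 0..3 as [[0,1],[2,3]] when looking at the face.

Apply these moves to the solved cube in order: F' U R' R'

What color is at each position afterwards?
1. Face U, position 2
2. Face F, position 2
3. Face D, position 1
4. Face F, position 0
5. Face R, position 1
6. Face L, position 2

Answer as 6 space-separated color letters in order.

After move 1 (F'): F=GGGG U=WWRR R=YRYR D=OOYY L=OWOW
After move 2 (U): U=RWRW F=YRGG R=BBYR B=OWBB L=GGOW
After move 3 (R'): R=BRBY U=RBRO F=YWGW D=ORYG B=YWOB
After move 4 (R'): R=RYBB U=RORY F=YBGO D=OWYW B=GWRB
Query 1: U[2] = R
Query 2: F[2] = G
Query 3: D[1] = W
Query 4: F[0] = Y
Query 5: R[1] = Y
Query 6: L[2] = O

Answer: R G W Y Y O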